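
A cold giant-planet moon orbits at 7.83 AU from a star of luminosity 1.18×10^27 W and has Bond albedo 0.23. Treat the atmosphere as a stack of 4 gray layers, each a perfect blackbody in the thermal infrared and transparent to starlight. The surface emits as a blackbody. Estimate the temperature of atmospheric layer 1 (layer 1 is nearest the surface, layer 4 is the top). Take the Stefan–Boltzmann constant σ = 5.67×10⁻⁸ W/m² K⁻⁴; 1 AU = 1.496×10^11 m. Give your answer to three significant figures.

175 K

d = 7.83 × 1.496×10^11 m = 1.171×10^12 m.
Spreading L over a sphere of radius d: S = 1.18×10^27/(4π·1.17×10^12²) = 68.44 W/m².
Top-of-atmosphere balance: σT_e⁴ = S(1−α)/4 = 13.17 W/m² → T_e = 123.5 K.
Each opaque layer satisfies 2T_j⁴ = T_{j−1}⁴ + T_{j+1}⁴, giving T_k⁴ = (N+1−k)T_e⁴.
T_1 = (4)^(1/4)·123.5 = 174.6 K.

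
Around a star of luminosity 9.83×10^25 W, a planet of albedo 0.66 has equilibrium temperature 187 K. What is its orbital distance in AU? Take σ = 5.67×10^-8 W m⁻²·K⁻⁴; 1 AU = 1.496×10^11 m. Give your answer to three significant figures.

0.655 AU

Energy balance gives S = 4σT⁴/(1−α) = 815.7 W m⁻².
Then d = [L/(4πS)]^(1/2) = 9.793×10^10 m, i.e. 0.6546 AU.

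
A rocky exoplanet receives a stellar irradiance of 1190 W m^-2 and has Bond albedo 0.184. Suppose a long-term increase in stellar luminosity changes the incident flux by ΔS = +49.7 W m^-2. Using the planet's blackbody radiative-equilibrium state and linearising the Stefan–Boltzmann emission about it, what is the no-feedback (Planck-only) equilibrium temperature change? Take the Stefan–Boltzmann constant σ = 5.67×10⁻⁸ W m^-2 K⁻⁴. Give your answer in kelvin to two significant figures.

2.7 K

Reference equilibrium: T_e = [S(1−α)/(4σ)]^(1/4) = 255.8 K.
Only a fraction (1−α) is absorbed and it's spread over 4πR², so ΔF = (1−α)ΔS/4 = 10.14 W m^-2.
Linearising σT⁴ gives d(σT⁴)/dT = 4σT_e³ = 3.796 W m^-2 per K.
Hence the no-feedback warming is ΔF/(4σT_e³) = 2.67 K.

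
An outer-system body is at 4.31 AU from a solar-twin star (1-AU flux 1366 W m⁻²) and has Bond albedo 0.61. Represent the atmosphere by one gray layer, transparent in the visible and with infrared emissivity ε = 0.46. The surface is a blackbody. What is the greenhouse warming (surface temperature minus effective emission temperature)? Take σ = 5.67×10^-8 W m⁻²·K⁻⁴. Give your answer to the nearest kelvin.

Flux at the orbit: S = 1366/(4.31)² = 73.54 W m⁻².
The planet radiates to space at T_e = [S(1−α)/(4σ)]^(1/4) = 106.0 K.
Surface balance with a leaky layer gives σT_s⁴ = σT_e⁴·2/(2−ε), so T_s = T_e·[2/(2−0.46)]^(1/4) = 113.2 K.
The atmosphere warms the surface by 7.160 K.

7 kelvin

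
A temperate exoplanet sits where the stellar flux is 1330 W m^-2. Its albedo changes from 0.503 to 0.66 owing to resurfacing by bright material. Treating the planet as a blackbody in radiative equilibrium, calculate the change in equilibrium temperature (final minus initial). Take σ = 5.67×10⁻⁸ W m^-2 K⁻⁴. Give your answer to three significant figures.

-21.0 K

Before: T₁ = [1330·0.497/(4σ)]^(1/4) = 232.3 K.
After:  T₂ = [1330·0.34/(4σ)]^(1/4) = 211.3 K.
Change: 211.3 − 232.3 = -21.04 K.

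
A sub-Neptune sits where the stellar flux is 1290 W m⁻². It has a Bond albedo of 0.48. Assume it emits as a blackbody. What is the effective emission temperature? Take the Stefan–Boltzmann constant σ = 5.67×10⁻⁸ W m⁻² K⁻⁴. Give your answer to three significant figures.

233 K

Averaging over the sphere, the absorbed flux is S(1−α)/4 = 167.7 W m⁻².
In equilibrium σT⁴ equals this, so T = 233.2 K.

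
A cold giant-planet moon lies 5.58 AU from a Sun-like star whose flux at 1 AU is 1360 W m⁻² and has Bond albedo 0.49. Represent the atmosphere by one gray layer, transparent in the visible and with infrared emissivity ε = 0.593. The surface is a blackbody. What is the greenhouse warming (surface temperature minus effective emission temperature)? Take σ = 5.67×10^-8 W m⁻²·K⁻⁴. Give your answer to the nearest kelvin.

Flux at the orbit: S = 1360/(5.58)² = 43.68 W m⁻².
Effective emission temperature (TOA balance): σT_e⁴ = S(1−α)/4 = 5.569 W m⁻² → T_e = 99.55 K.
Surface balance with a leaky layer gives σT_s⁴ = σT_e⁴·2/(2−ε), so T_s = T_e·[2/(2−0.593)]^(1/4) = 108.7 K.
The atmosphere warms the surface by 9.149 K.

9 K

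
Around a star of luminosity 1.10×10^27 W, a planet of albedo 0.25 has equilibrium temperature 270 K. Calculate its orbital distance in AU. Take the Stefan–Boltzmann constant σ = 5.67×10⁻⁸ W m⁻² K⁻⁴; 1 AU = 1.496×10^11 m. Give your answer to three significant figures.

1.56 AU

Energy balance gives S = 4σT⁴/(1−α) = 1607 W m⁻².
S = L/(4πd²) → d = √(L/4πS) = √(1.10×10^27/(4π·1607)) = 2.334×10^11 m = 1.560 AU.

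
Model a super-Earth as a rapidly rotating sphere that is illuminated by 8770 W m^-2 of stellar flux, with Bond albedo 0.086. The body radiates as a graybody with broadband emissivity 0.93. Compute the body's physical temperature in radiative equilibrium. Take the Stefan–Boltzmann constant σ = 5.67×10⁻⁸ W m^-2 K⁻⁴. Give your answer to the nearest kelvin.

Absorbed flux (global mean): S(1−α)/4 = 8770·0.914/4 = 2004 W m^-2.
Equating to εσT⁴ with ε = 0.93: T = (2004/0.93σ)^(1/4) = 441.5 K.

442 kelvin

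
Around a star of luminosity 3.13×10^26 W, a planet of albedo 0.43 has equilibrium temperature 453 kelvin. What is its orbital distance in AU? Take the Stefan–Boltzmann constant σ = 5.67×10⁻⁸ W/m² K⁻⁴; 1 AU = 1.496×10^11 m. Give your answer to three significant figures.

Energy balance gives S = 4σT⁴/(1−α) = 16760 W/m².
Then d = [L/(4πS)]^(1/2) = 3.856×10^10 m, i.e. 0.2577 AU.

0.258 AU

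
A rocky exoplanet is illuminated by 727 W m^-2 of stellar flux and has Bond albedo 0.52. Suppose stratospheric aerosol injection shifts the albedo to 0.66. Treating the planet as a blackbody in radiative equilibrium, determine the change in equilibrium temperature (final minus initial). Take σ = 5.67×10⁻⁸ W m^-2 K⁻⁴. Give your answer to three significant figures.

Before: T₁ = [727.0·0.48/(4σ)]^(1/4) = 198.1 K.
With α = 0.66, T₂ = 181.7 K.
Change: 181.7 − 198.1 = -16.36 K.

-16.4 kelvin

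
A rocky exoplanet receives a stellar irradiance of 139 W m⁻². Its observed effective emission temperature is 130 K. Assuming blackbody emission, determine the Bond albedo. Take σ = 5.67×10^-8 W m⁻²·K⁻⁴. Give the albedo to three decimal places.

0.534

Rearranging the radiative balance, α = 1 − 4σT⁴/S.
σT⁴ = 16.19 W m⁻², so 4σT⁴ = 64.78 W m⁻².
Hence α = 1 − 64.78/139.0 = 0.5340.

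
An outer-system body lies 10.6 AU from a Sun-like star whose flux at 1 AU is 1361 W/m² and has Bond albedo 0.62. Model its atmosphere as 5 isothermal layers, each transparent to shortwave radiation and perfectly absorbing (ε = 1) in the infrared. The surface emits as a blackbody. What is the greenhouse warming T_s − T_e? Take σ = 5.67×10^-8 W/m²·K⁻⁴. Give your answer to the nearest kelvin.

By the inverse-square law, S = 1361/10.6² = 12.11 W/m².
The effective emission temperature is T_e = [S(1−α)/(4σ)]^¼ = 67.12 K.
Surface: T_s = (6)^¼·T_e = 105.0 K.
So the greenhouse effect raises the surface by 105.0 − 67.12 = 37.93 K.

38 kelvin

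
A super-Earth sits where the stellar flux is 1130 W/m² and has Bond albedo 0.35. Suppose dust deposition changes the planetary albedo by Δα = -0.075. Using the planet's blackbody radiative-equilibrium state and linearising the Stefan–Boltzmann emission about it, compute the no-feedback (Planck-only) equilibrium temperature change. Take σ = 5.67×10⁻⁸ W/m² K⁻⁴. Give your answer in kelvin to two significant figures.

Unperturbed T_e = [1130·(1−0.35)/(4σ)]^¼ = 238.6 K.
The change in absorbed flux is Δ[S(1−α)/4] = −SΔα/4 = 21.19 W/m².
Planck response: λ_P = 4σT_e³ = 4·5.67×10⁻⁸·(238.6)³ = 3.079 W/m²/K.
Hence the no-feedback warming is ΔF/(4σT_e³) = 6.88 K.

6.9 kelvin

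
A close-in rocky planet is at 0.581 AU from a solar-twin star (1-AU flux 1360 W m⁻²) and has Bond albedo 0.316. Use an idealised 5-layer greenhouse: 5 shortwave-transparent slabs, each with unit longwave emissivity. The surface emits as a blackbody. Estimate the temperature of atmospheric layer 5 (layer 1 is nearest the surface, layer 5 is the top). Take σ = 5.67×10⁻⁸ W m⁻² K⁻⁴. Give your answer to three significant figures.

332 K

By the inverse-square law, S = 1360/0.581² = 4029 W m⁻².
OLR = S(1−α)/4 = 688.9 W m⁻²; the top layer radiates at T_e = 332.0 K.
In the N-layer model, layer k (counted from the surface) has T_k = (N+1−k)^(1/4)·T_e.
With k = 5: T_5 = (5+1−5)^¼·332.0 K = 332.0 K.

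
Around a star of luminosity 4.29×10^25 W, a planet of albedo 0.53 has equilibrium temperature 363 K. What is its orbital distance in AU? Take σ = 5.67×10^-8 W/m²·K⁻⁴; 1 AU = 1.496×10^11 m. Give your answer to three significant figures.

Energy balance gives S = 4σT⁴/(1−α) = 8379 W/m².
From L = 4πd²S, d = √(4.29×10^25/(4π·8379)) = 2.019×10^10 m = 0.1349 AU.

0.135 AU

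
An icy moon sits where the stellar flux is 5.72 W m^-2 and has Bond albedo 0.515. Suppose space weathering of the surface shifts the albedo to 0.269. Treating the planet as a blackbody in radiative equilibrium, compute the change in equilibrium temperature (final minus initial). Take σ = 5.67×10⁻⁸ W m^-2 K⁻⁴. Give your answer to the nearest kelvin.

6 K

Before: T₁ = [5.720·0.485/(4σ)]^(1/4) = 59.14 K.
Final:   T₂ = [S(1−0.269)/(4σ)]^(1/4) = 65.53 K.
ΔT = T₂ − T₁ = 6.388 K.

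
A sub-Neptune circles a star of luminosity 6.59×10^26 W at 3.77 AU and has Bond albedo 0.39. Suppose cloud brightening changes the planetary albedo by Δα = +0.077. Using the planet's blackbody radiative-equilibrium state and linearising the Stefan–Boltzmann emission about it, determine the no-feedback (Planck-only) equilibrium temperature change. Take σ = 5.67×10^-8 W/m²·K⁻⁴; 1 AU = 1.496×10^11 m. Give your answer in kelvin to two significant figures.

-4.6 K

Orbital distance: d = 3.77 AU = 5.640×10^11 m.
S = L/(4πd²) = 164.9 W/m².
Unperturbed T_e = [164.9·(1−0.39)/(4σ)]^¼ = 145.1 K.
ΔF = −(S/4)Δα = −(164.9/4)×(+0.077) = -3.174 W/m².
Planck response: λ_P = 4σT_e³ = 4·5.67×10⁻⁸·(145.1)³ = 0.6930 W/m²/K.
ΔT₀ = ΔF/λ_P = -3.174/0.6930 = -4.58 K.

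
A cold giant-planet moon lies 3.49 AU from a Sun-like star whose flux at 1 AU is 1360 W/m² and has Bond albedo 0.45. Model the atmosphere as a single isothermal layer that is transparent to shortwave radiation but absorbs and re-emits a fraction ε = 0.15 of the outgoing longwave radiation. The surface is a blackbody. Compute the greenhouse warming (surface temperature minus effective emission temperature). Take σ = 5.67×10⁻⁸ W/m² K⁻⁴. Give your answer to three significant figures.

By the inverse-square law, S = 1360/3.49² = 111.7 W/m².
The planet radiates to space at T_e = [S(1−α)/(4σ)]^(1/4) = 128.3 K.
The surface balance (absorbed SW + ε·downward IR = σT_s⁴) with T_a⁴ = T_s⁴/2 reduces to T_s = T_e·[2/(2−ε)]^¼ = 130.8 K.
The atmosphere warms the surface by 2.525 K.

2.52 kelvin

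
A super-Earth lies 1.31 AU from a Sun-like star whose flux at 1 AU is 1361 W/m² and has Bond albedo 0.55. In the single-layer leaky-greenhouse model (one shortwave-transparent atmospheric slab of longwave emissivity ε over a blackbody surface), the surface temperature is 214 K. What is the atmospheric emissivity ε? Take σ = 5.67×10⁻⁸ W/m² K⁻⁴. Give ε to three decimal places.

By the inverse-square law, S = 1361/1.31² = 793.1 W/m².
First, T_e = [793.1·(1−0.55)/(4σ)]^(1/4) = 199.2 K.
Inverting T_s⁴ = 2T_e⁴/(2−ε): (T_e/T_s)⁴ = 0.7503, so ε = 2(1 − 0.7503) = 0.4994.

0.499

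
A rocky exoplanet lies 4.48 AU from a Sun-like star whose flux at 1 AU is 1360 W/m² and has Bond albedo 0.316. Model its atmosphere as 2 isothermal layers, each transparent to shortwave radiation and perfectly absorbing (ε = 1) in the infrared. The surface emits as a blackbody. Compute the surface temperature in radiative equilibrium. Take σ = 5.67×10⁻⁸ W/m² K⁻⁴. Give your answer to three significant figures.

By the inverse-square law, S = 1360/4.48² = 67.76 W/m².
The effective emission temperature is T_e = [S(1−α)/(4σ)]^¼ = 119.6 K.
Layer-by-layer balance gives σT_s⁴ = (N+1)σT_e⁴, so T_s = 3^¼·119.6 = 157.4 K.

157 kelvin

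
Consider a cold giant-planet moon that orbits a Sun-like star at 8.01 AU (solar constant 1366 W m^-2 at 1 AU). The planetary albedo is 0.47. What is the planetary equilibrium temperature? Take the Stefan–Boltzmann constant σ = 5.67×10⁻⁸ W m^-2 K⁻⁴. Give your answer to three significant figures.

Irradiance scales as 1/d², so S = 1366 W m^-2 × (1/8.01)² = 21.29 W m^-2.
Averaging over the sphere, the absorbed flux is S(1−α)/4 = 2.821 W m^-2.
Set σT⁴ = 2.821 → T = (2.821/σ)^(1/4) = 83.99 K.

84.0 K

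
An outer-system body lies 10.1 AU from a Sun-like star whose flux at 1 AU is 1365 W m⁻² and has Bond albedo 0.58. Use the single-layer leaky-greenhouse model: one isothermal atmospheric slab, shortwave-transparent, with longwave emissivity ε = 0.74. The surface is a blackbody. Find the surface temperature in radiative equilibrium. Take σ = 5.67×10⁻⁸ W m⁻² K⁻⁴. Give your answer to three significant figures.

79.2 K

By the inverse-square law, S = 1365/10.1² = 13.38 W m⁻².
The planet radiates to space at T_e = [S(1−α)/(4σ)]^(1/4) = 70.55 K.
Surface balance with a leaky layer gives σT_s⁴ = σT_e⁴·2/(2−ε), so T_s = T_e·[2/(2−0.74)]^(1/4) = 79.19 K.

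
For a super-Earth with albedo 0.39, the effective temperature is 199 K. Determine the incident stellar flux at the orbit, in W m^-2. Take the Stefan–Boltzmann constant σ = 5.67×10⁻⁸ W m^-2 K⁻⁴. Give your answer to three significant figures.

From S(1−α)/4 = σT⁴: S = 4σT⁴/(1−α).
The emitted flux is σT⁴ = 88.92 W m^-2.
S = 4·88.92/0.61 = 583.1 W m^-2.

583 W m^-2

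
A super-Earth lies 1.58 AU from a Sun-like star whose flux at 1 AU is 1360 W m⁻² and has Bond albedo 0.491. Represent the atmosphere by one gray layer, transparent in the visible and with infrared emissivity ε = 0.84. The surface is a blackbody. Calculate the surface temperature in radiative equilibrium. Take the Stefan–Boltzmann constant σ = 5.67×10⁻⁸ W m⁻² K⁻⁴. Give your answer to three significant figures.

214 K

Flux at the orbit: S = 1360/(1.58)² = 544.8 W m⁻².
At the top of the atmosphere, σT_e⁴ = S(1−α)/4 = 69.32 W m⁻², giving T_e = 187.0 K.
The surface balance (absorbed SW + ε·downward IR = σT_s⁴) with T_a⁴ = T_s⁴/2 reduces to T_s = T_e·[2/(2−ε)]^¼ = 214.3 K.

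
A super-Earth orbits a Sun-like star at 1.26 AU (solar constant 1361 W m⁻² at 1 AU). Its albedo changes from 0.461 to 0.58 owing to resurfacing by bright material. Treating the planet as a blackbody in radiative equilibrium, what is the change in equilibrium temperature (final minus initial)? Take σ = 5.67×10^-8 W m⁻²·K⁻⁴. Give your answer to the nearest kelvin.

Flux at the orbit: S = 1361/(1.26)² = 857.3 W m⁻².
Initial: T₁ = [S(1−0.461)/(4σ)]^(1/4) = 212.5 K.
With α = 0.58, T₂ = 199.6 K.
Change: 199.6 − 212.5 = -12.85 K.

-13 kelvin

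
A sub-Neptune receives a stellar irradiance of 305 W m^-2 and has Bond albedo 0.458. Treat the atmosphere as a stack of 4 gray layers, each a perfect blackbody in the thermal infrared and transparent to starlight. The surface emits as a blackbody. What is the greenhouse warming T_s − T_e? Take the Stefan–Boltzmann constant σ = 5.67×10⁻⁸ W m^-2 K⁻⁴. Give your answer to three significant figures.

81.4 K

Top-of-atmosphere balance: σT_e⁴ = S(1−α)/4 = 41.33 W m^-2 → T_e = 164.3 K.
T_s = (N+1)^(1/4)·T_e = 245.7 K.
Warming: T_s − T_e = 81.39 K.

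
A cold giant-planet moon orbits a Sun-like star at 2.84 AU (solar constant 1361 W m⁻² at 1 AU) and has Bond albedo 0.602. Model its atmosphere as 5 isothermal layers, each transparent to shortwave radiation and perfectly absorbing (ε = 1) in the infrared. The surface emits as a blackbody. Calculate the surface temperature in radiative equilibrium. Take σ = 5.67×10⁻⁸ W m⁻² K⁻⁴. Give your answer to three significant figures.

Irradiance scales as 1/d², so S = 1361 W m⁻² × (1/2.84)² = 168.7 W m⁻².
OLR = S(1−α)/4 = 16.79 W m⁻²; the top layer radiates at T_e = 131.2 K.
Layer-by-layer balance gives σT_s⁴ = (N+1)σT_e⁴, so T_s = 6^¼·131.2 = 205.3 K.

205 K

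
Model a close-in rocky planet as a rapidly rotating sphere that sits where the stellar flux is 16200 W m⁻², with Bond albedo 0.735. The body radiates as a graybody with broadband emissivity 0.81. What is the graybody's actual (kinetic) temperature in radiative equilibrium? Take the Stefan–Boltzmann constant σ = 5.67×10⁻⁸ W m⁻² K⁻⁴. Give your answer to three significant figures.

391 kelvin

The planet absorbs (1−α)S over its disc πR² and re-emits over 4πR², so the mean absorbed flux is (1−0.735)·16200/4 = 1073 W m⁻².
Radiative balance εσT⁴ = 1073 gives T = [1073/(0.81·σ)]^(1/4) = 391.0 K.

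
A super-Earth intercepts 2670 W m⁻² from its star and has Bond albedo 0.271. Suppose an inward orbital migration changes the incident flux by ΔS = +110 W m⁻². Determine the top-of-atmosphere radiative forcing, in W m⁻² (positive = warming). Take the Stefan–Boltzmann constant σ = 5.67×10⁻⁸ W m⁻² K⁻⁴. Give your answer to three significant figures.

Only a fraction (1−α) is absorbed and it's spread over 4πR², so ΔF = (1−α)ΔS/4 = 20.05 W m⁻².

20.0 W m⁻²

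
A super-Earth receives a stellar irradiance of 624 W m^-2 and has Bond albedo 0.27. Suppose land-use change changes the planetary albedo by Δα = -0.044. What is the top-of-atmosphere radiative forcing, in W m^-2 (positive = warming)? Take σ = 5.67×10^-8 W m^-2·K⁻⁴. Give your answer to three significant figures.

TOA radiative forcing: ΔF = −S·Δα/4 = −624.0·(-0.044)/4 = 6.864 W m^-2.

6.86 W m^-2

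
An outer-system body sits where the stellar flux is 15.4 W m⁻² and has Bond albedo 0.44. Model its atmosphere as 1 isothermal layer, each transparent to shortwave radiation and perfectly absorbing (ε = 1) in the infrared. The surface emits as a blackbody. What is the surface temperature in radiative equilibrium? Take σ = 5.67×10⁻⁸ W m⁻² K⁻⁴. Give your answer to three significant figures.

93.4 K

The effective emission temperature is T_e = [S(1−α)/(4σ)]^¼ = 78.53 K.
Layer-by-layer balance gives σT_s⁴ = (N+1)σT_e⁴, so T_s = 2^¼·78.53 = 93.38 K.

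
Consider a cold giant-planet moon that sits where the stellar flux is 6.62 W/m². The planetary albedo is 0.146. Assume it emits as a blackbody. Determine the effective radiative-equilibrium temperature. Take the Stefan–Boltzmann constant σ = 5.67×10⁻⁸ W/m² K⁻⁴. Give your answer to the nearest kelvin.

71 K

The planet absorbs (1−α)S over its disc πR² and re-emits over 4πR², so the mean absorbed flux is (1−0.146)·6.620/4 = 1.413 W/m².
Balancing against σT⁴: T = (1.413/5.67×10⁻⁸)^(1/4) = 70.66 K.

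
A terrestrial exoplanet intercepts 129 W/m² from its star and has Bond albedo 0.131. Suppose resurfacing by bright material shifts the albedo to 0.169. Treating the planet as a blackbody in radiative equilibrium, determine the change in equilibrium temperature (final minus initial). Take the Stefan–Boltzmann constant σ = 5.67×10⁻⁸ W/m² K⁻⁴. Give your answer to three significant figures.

With α = 0.131, T₁ = 149.1 K.
Final:   T₂ = [S(1−0.169)/(4σ)]^(1/4) = 147.4 K.
ΔT = T₂ − T₁ = -1.657 K.

-1.66 K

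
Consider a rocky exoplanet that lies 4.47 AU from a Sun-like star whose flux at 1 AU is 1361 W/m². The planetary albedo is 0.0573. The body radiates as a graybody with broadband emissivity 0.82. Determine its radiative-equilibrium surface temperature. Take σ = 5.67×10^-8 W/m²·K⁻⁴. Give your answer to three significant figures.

136 kelvin

Irradiance scales as 1/d², so S = 1361 W/m² × (1/4.47)² = 68.12 W/m².
Averaging over the sphere, the absorbed flux is S(1−α)/4 = 16.05 W/m².
Radiative balance εσT⁴ = 16.05 gives T = [16.05/(0.82·σ)]^(1/4) = 136.3 K.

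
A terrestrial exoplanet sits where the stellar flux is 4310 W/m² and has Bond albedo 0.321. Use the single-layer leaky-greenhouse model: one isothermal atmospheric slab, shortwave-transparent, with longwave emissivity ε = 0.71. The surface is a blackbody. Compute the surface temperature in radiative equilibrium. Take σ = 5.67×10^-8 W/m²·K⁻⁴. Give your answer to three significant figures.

376 K

Effective emission temperature (TOA balance): σT_e⁴ = S(1−α)/4 = 731.6 W/m² → T_e = 337.0 K.
Surface balance with a leaky layer gives σT_s⁴ = σT_e⁴·2/(2−ε), so T_s = T_e·[2/(2−0.71)]^(1/4) = 376.1 K.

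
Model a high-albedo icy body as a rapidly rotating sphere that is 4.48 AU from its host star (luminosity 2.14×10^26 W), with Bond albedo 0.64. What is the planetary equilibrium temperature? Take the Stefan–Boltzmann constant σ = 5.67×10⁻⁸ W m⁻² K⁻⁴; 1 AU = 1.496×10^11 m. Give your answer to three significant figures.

Orbital distance: d = 4.48 AU = 6.702×10^11 m.
Flux at the orbit: S = L/(4πd²) = 2.14×10^26/(4π·(6.70×10^11)²) = 37.91 W m⁻².
Averaging over the sphere, the absorbed flux is S(1−α)/4 = 3.412 W m⁻².
In equilibrium σT⁴ equals this, so T = 88.08 K.

88.1 K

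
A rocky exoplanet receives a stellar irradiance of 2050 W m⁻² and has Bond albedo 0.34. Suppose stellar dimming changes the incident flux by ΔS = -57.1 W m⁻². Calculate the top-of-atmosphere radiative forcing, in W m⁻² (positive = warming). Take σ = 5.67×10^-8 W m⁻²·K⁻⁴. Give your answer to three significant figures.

-9.42 W m⁻²

TOA radiative forcing: ΔF = (1−α)ΔS/4 = 0.66·(-57.1)/4 = -9.421 W m⁻².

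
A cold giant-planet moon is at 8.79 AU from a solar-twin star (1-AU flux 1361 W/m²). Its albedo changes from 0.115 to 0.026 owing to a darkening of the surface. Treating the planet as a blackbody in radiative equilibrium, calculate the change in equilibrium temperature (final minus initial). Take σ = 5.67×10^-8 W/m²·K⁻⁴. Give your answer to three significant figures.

By the inverse-square law, S = 1361/8.79² = 17.61 W/m².
Before: T₁ = [17.61·0.885/(4σ)]^(1/4) = 91.05 K.
After:  T₂ = [17.61·0.974/(4σ)]^(1/4) = 93.26 K.
Change: 93.26 − 91.05 = 2.208 K.

2.21 kelvin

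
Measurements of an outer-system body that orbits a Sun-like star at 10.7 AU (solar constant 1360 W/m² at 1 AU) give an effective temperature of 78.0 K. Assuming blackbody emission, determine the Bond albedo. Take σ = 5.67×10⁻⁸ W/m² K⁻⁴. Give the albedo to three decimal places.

Flux at the orbit: S = 1360/(10.7)² = 11.88 W/m².
Energy balance: S(1−α)/4 = σT⁴, so 1−α = 4σT⁴/S.
σT⁴ = 2.099 W/m², so 4σT⁴ = 8.395 W/m².
Hence α = 1 − 8.395/11.88 = 0.2933.

0.293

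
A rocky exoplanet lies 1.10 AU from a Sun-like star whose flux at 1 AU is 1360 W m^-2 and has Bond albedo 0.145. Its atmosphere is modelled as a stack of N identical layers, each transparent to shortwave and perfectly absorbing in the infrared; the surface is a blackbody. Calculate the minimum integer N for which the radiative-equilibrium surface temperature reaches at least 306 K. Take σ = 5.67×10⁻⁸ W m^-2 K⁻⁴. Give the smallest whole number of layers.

Irradiance scales as 1/d², so S = 1360 W m^-2 × (1/1.10)² = 1124 W m^-2.
The effective emission temperature is T_e = [S(1−α)/(4σ)]^¼ = 255.1 K.
Need (N+1)T_e⁴ ≥ T_s⁴, i.e. N+1 ≥ (306/255.1)⁴ = 2.069.
The minimum whole number is N = 2.

2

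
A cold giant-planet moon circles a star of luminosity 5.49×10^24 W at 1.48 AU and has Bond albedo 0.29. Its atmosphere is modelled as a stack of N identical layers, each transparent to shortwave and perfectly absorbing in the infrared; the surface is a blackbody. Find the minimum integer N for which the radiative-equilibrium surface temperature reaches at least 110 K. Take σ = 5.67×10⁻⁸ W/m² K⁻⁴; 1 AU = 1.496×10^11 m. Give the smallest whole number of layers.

Orbital distance: d = 1.48 AU = 2.214×10^11 m.
Spreading L over a sphere of radius d: S = 5.49×10^24/(4π·2.21×10^11²) = 8.912 W/m².
Top-of-atmosphere balance: σT_e⁴ = S(1−α)/4 = 1.582 W/m² → T_e = 72.68 K.
Since T_s⁴ = (N+1)T_e⁴, we need N ≥ (T_s/T_e)⁴ − 1 = 4.248.
The minimum whole number is N = 5.

5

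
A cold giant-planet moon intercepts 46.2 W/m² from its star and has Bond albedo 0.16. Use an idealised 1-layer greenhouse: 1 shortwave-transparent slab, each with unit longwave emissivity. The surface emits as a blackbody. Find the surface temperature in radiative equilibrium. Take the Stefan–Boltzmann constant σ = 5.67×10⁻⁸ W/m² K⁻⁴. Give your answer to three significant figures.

136 K

OLR = S(1−α)/4 = 9.702 W/m²; the top layer radiates at T_e = 114.4 K.
With N = 1 opaque layers, T_s = (N+1)^(1/4)·T_e = 2^(1/4)·114.4 = 136.0 K.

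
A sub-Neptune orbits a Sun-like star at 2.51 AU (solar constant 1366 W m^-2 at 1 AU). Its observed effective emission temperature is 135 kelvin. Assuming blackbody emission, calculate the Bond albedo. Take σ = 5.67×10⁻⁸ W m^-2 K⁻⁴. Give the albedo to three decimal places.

Flux at the orbit: S = 1366/(2.51)² = 216.8 W m^-2.
Energy balance: S(1−α)/4 = σT⁴, so 1−α = 4σT⁴/S.
σT⁴ = 18.83 W m^-2, so 4σT⁴ = 75.33 W m^-2.
Hence α = 1 − 75.33/216.8 = 0.6526.

0.653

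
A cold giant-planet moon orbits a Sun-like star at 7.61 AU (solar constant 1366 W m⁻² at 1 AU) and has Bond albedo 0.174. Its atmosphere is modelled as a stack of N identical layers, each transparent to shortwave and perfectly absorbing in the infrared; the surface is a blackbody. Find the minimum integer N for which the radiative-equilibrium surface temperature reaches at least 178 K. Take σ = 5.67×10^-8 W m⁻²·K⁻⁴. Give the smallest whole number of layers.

11

By the inverse-square law, S = 1366/7.61² = 23.59 W m⁻².
OLR = S(1−α)/4 = 4.871 W m⁻²; the top layer radiates at T_e = 96.27 K.
T_s = (N+1)^(1/4)·T_e ≥ 178 K requires N+1 ≥ (T_s/T_e)⁴ = (178/96.27)⁴ = 11.686.
So N ≥ 10.686; the smallest integer is N = 11.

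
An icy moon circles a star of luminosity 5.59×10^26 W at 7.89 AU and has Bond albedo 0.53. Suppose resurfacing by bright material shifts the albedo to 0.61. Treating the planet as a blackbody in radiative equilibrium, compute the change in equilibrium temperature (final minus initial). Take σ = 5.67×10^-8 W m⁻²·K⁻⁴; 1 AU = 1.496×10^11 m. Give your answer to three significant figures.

Orbital distance: d = 7.89 AU = 1.180×10^12 m.
S = L/(4πd²) = 31.93 W m⁻².
Before: T₁ = [31.93·0.47/(4σ)]^(1/4) = 90.19 K.
After:  T₂ = [31.93·0.39/(4σ)]^(1/4) = 86.08 K.
ΔT = T₂ − T₁ = -4.110 K.

-4.11 K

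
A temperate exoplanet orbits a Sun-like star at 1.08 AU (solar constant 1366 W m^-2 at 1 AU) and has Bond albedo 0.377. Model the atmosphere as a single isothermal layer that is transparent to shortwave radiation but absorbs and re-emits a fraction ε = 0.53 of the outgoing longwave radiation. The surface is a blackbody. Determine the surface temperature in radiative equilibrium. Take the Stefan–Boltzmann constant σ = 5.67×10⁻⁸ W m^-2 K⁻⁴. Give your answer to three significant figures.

Irradiance scales as 1/d², so S = 1366 W m^-2 × (1/1.08)² = 1171 W m^-2.
The planet radiates to space at T_e = [S(1−α)/(4σ)]^(1/4) = 238.2 K.
Surface balance with a leaky layer gives σT_s⁴ = σT_e⁴·2/(2−ε), so T_s = T_e·[2/(2−0.53)]^(1/4) = 257.2 K.

257 K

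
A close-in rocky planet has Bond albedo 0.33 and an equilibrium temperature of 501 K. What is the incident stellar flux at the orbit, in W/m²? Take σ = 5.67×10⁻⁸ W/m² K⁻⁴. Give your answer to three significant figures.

From S(1−α)/4 = σT⁴: S = 4σT⁴/(1−α).
The emitted flux is σT⁴ = 3572 W/m².
S = 4·3572/0.67 = 21330 W/m².

21300 W/m²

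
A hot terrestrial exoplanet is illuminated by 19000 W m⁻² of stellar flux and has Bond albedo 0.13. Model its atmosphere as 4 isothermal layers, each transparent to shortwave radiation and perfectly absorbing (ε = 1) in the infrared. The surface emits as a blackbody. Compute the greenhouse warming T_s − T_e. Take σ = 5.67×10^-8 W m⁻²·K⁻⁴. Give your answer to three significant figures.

257 K

Top-of-atmosphere balance: σT_e⁴ = S(1−α)/4 = 4132 W m⁻² → T_e = 519.6 K.
Surface: T_s = (5)^¼·T_e = 777.0 K.
So the greenhouse effect raises the surface by 777.0 − 519.6 = 257.4 K.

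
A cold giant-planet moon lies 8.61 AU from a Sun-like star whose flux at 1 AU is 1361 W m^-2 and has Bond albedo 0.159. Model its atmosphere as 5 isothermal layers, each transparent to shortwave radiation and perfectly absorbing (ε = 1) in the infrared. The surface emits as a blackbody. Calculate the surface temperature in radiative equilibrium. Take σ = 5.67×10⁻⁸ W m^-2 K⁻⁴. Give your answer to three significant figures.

142 K

By the inverse-square law, S = 1361/8.61² = 18.36 W m^-2.
Top-of-atmosphere balance: σT_e⁴ = S(1−α)/4 = 3.860 W m^-2 → T_e = 90.83 K.
For an N-layer opaque stack, T_s⁴ = (N+1)T_e⁴, hence T_s = (6)^(1/4)×90.83 K = 142.2 K.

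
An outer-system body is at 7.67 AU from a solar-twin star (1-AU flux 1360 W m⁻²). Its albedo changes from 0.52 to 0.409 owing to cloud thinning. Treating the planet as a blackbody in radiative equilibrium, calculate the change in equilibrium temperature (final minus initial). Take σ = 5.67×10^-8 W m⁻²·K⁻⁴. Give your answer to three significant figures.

Irradiance scales as 1/d², so S = 1360 W m⁻² × (1/7.67)² = 23.12 W m⁻².
Before: T₁ = [23.12·0.48/(4σ)]^(1/4) = 83.63 K.
After:  T₂ = [23.12·0.591/(4σ)]^(1/4) = 88.10 K.
ΔT = T₂ − T₁ = 4.465 K.

4.46 K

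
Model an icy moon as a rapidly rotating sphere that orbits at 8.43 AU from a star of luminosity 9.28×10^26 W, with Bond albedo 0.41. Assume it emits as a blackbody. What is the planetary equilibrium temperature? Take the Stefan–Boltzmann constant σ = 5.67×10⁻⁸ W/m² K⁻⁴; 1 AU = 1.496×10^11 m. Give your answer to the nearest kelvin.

105 kelvin

Orbital distance: d = 8.43 AU = 1.261×10^12 m.
Flux at the orbit: S = L/(4πd²) = 9.28×10^26/(4π·(1.26×10^12)²) = 46.43 W/m².
The planet absorbs (1−α)S over its disc πR² and re-emits over 4πR², so the mean absorbed flux is (1−0.41)·46.43/4 = 6.849 W/m².
Balancing against σT⁴: T = (6.849/5.67×10⁻⁸)^(1/4) = 104.8 K.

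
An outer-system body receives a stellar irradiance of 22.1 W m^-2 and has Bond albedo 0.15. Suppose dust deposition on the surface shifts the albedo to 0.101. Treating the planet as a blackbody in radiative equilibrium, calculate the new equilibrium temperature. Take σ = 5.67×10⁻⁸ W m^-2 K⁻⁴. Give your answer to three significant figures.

T₂ = [S(1−α₂)/(4σ)]^(1/4) = [22.10·0.899/(4σ)]^(1/4) = 96.74 K.

96.7 K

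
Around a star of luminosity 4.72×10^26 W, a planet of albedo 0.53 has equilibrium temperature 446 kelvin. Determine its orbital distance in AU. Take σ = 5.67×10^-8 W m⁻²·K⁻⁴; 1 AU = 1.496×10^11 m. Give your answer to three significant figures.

Energy balance gives S = 4σT⁴/(1−α) = 19090 W m⁻².
S = L/(4πd²) → d = √(L/4πS) = √(4.72×10^26/(4π·19090)) = 4.435×10^10 m = 0.2965 AU.

0.296 AU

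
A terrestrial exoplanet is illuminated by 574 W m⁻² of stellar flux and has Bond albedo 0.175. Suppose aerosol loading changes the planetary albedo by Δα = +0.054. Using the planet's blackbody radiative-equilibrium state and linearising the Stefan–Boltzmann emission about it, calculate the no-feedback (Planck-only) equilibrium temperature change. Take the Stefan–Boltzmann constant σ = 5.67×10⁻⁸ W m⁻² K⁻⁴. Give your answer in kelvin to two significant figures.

-3.5 K

The baseline emission temperature is T_e = 213.8 K.
TOA radiative forcing: ΔF = −S·Δα/4 = −574.0·(+0.054)/4 = -7.749 W m⁻².
Planck response: λ_P = 4σT_e³ = 4·5.67×10⁻⁸·(213.8)³ = 2.215 W m⁻²/K.
ΔT₀ = ΔF/λ_P = -7.749/2.215 = -3.50 K.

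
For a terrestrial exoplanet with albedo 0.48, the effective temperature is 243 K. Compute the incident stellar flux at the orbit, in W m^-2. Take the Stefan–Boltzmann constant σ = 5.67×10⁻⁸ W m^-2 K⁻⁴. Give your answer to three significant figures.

1520 W m^-2

Invert the energy balance for S: S = 4σT⁴/(1−α).
The emitted flux is σT⁴ = 197.7 W m^-2.
S = 4·197.7/0.52 = 1521 W m^-2.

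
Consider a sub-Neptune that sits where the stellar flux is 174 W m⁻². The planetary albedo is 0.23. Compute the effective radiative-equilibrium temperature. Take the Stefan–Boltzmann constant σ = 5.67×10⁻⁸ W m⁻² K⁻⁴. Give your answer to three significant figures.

156 K

Absorbed flux (global mean): S(1−α)/4 = 174.0·0.77/4 = 33.49 W m⁻².
Set σT⁴ = 33.49 → T = (33.49/σ)^(1/4) = 155.9 K.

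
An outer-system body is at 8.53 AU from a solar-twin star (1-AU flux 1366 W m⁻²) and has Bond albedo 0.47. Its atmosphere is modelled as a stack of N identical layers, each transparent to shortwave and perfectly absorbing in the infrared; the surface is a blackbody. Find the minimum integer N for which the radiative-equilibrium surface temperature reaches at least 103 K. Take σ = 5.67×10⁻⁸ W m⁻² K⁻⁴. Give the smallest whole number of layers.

2

Irradiance scales as 1/d², so S = 1366 W m⁻² × (1/8.53)² = 18.77 W m⁻².
Top-of-atmosphere balance: σT_e⁴ = S(1−α)/4 = 2.488 W m⁻² → T_e = 81.39 K.
T_s = (N+1)^(1/4)·T_e ≥ 103 K requires N+1 ≥ (T_s/T_e)⁴ = (103/81.39)⁴ = 2.565.
So N ≥ 1.565; the smallest integer is N = 2.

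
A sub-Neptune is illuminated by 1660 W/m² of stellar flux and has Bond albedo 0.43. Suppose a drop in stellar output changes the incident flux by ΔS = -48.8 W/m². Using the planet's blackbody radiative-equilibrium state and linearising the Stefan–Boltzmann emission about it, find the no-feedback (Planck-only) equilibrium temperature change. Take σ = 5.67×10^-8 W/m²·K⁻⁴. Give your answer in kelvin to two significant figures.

-1.9 K

Reference equilibrium: T_e = [S(1−α)/(4σ)]^(1/4) = 254.1 K.
TOA radiative forcing: ΔF = (1−α)ΔS/4 = 0.57·(-48.8)/4 = -6.954 W/m².
The Planck feedback parameter is 4σT_e³ = 3.723 W/m²/K.
So ΔT₀ = -6.954/3.723 = -1.87 K.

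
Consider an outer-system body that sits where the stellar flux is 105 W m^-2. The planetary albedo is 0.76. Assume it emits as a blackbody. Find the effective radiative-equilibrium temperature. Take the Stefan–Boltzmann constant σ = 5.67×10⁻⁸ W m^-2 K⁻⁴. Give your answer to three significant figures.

Absorbed flux (global mean): S(1−α)/4 = 105.0·0.24/4 = 6.300 W m^-2.
Set σT⁴ = 6.300 → T = (6.300/σ)^(1/4) = 102.7 K.

103 K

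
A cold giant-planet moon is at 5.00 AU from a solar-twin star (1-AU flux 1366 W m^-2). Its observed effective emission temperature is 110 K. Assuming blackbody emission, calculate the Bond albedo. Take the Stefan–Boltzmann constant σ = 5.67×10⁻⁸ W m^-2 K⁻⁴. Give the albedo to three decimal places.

Flux at the orbit: S = 1366/(5.00)² = 54.64 W m^-2.
From σT⁴ = S(1−α)/4 we invert for α: 1−α = 4σT⁴/S.
4σT⁴ = 4·5.67×10⁻⁸·(110)⁴ = 33.21 W m^-2.
Hence α = 1 − 33.21/54.64 = 0.3923.

0.392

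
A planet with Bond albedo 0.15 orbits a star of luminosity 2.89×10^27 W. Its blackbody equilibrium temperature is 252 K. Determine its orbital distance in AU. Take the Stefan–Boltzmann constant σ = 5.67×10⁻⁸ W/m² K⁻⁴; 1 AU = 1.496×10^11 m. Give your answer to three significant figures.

The flux needed for this T is 4σT⁴/(1−0.15) = 1076 W/m².
From L = 4πd²S, d = √(2.89×10^27/(4π·1076)) = 4.623×10^11 m = 3.090 AU.

3.09 AU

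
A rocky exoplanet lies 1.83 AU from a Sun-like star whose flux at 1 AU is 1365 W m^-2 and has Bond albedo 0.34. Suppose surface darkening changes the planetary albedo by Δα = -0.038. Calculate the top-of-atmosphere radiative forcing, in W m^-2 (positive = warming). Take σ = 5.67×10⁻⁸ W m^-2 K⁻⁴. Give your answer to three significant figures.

3.87 W m^-2

Flux at the orbit: S = 1365/(1.83)² = 407.6 W m^-2.
The change in absorbed flux is Δ[S(1−α)/4] = −SΔα/4 = 3.872 W m^-2.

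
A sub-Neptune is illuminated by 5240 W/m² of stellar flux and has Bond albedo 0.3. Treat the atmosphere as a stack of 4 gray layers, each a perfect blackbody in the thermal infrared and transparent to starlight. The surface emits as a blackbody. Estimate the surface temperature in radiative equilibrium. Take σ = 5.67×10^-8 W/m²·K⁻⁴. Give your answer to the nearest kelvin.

533 kelvin

OLR = S(1−α)/4 = 917.0 W/m²; the top layer radiates at T_e = 356.6 K.
Layer-by-layer balance gives σT_s⁴ = (N+1)σT_e⁴, so T_s = 5^¼·356.6 = 533.3 K.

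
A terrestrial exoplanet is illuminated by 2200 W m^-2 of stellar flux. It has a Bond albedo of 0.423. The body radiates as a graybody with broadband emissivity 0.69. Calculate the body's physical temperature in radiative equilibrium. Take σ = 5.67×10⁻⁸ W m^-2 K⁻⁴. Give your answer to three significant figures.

Absorbed flux (global mean): S(1−α)/4 = 2200·0.577/4 = 317.3 W m^-2.
Equating to εσT⁴ with ε = 0.69: T = (317.3/0.69σ)^(1/4) = 300.1 K.

300 K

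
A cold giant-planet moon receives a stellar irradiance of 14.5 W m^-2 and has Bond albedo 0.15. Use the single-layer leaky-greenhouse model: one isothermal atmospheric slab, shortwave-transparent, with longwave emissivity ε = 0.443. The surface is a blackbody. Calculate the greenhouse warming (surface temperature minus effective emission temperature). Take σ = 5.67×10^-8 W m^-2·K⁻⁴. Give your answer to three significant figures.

Effective emission temperature (TOA balance): σT_e⁴ = S(1−α)/4 = 3.081 W m^-2 → T_e = 85.86 K.
Surface balance with a leaky layer gives σT_s⁴ = σT_e⁴·2/(2−ε), so T_s = T_e·[2/(2−0.443)]^(1/4) = 91.41 K.
Greenhouse warming: T_s − T_e = 5.546 K.

5.55 K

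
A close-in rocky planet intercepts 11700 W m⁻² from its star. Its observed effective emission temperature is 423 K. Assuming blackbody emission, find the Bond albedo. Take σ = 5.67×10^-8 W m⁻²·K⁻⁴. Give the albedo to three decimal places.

Energy balance: S(1−α)/4 = σT⁴, so 1−α = 4σT⁴/S.
4σT⁴ = 4·5.67×10⁻⁸·(423)⁴ = 7261 W m⁻².
Hence α = 1 − 7261/11700 = 0.3794.

0.379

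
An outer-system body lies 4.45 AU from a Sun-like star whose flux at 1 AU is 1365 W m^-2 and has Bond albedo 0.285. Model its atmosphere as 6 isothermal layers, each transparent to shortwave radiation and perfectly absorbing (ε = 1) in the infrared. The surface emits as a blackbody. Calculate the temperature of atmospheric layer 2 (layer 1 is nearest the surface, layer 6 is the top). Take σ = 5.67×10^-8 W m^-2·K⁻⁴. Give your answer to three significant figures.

Irradiance scales as 1/d², so S = 1365 W m^-2 × (1/4.45)² = 68.93 W m^-2.
Top-of-atmosphere balance: σT_e⁴ = S(1−α)/4 = 12.32 W m^-2 → T_e = 121.4 K.
In the N-layer model, layer k (counted from the surface) has T_k = (N+1−k)^(1/4)·T_e.
T_2 = (5)^(1/4)·121.4 = 181.6 K.

182 kelvin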